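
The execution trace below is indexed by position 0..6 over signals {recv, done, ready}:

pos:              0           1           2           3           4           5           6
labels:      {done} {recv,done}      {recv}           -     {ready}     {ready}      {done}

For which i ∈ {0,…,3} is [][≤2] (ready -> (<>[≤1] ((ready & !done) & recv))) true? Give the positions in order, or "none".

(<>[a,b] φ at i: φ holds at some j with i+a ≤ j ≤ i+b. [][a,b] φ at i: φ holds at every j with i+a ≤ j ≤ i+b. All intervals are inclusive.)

Evaluate at each i in [0,3]:
  i=0: ✓ (all of [0,2])
  i=1: ✓ (all of [1,3])
  i=2: ✗ (fails at j=4)
  i=3: ✗ (fails at j=4)

0, 1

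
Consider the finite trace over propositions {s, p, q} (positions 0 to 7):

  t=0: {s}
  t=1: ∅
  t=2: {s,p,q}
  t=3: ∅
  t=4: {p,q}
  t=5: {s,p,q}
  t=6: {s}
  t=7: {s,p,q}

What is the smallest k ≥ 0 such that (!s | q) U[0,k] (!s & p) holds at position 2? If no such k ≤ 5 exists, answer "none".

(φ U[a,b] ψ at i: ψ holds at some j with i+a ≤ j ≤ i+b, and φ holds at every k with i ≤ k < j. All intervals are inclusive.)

Need earliest j ≥ 2 with (!s & p), and (!s | q) at every k in [2,j-1].
  j=2: rhs fails.
  j=3: rhs fails.
  j=4: rhs holds; lhs holds on [2,3]. k = 2.

2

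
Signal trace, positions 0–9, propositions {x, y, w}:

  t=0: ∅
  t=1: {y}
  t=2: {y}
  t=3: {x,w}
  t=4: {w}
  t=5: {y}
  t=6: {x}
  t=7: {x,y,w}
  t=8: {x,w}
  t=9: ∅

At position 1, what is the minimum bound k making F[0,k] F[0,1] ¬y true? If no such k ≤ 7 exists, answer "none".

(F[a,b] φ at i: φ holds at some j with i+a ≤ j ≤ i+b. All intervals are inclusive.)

1

Scan j = 1,2,… for F[0,1] ¬y:
  j=1: fails
  j=2: holds
First hit at j=2, so smallest k = 2-1 = 1.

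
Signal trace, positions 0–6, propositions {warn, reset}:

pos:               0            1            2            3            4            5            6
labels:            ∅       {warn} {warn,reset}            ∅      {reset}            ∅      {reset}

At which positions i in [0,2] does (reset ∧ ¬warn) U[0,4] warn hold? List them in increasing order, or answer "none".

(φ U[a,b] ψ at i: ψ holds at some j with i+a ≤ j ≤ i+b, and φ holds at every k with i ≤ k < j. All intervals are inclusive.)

Evaluate at each i in [0,2]:
  i=0: ✗ (lhs fails at k=0 before rhs at j=1)
  i=1: ✓ (rhs at j=1)
  i=2: ✓ (rhs at j=2)

1, 2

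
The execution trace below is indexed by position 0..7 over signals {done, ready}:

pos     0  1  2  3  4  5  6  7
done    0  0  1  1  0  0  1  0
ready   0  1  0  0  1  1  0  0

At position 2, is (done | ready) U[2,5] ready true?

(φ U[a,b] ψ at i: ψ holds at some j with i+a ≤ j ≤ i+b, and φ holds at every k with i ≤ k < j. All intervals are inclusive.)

Need some j in [4,7] with ready, and (done | ready) at every k in [2,j-1].
  j=4: ready holds; (done | ready) holds at every k in [2,3] → satisfied.

True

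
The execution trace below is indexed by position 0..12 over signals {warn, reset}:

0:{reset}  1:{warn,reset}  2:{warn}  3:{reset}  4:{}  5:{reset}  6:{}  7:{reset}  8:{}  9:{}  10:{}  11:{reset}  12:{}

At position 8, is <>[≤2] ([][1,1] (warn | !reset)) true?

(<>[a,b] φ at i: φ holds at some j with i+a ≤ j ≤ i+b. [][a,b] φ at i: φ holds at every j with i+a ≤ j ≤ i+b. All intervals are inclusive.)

Check [][1,1] (warn | !reset) at each j in [8,10]:
  j=8: holds on [9,9]
  j=9: holds on [10,10]
  j=10: fails at 11
Found at j=8 → formula holds.

True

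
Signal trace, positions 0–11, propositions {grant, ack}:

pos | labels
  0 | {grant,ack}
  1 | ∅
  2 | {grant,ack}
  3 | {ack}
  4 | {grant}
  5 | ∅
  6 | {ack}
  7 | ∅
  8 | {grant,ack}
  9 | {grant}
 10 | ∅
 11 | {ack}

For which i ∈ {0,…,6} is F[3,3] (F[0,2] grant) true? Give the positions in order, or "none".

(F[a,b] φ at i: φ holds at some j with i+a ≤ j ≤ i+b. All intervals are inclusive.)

Evaluate at each i in [0,6]:
  i=0: ✓ (witness j=3)
  i=1: ✓ (witness j=4)
  i=2: ✗ (none in [5,5])
  i=3: ✓ (witness j=6)
  i=4: ✓ (witness j=7)
  i=5: ✓ (witness j=8)
  i=6: ✓ (witness j=9)

0, 1, 3, 4, 5, 6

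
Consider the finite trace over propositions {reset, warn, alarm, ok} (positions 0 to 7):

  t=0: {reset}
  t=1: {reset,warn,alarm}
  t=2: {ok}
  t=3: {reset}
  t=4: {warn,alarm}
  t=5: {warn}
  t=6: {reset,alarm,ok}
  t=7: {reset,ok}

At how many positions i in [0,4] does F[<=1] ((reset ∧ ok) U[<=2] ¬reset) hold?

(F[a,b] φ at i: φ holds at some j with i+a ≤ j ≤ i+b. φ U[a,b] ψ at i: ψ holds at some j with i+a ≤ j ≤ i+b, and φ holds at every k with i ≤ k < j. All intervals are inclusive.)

Evaluate at each i in [0,4]:
  i=0: ✗ (none in [0,1])
  i=1: ✓ (witness j=2)
  i=2: ✓ (witness j=2)
  i=3: ✓ (witness j=4)
  i=4: ✓ (witness j=4)
Positions where it holds: {1, 2, 3, 4} → 4.

4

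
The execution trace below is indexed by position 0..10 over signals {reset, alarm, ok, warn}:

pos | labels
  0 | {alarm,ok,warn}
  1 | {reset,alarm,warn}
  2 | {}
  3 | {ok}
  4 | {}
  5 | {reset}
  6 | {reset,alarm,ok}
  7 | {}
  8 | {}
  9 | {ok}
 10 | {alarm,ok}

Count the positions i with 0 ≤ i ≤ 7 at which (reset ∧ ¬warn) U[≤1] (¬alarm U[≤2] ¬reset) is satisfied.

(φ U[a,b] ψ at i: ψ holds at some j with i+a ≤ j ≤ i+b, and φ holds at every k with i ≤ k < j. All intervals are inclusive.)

6

Evaluate at each i in [0,7]:
  i=0: ✓ (rhs at j=0)
  i=1: ✗ (lhs fails at k=1 before rhs at j=2)
  i=2: ✓ (rhs at j=2)
  i=3: ✓ (rhs at j=3)
  i=4: ✓ (rhs at j=4)
  i=5: ✗ (no rhs in [5,6])
  i=6: ✓ (rhs at j=7; lhs holds on [6,6])
  i=7: ✓ (rhs at j=7)
Positions where it holds: {0, 2, 3, 4, 6, 7} → 6.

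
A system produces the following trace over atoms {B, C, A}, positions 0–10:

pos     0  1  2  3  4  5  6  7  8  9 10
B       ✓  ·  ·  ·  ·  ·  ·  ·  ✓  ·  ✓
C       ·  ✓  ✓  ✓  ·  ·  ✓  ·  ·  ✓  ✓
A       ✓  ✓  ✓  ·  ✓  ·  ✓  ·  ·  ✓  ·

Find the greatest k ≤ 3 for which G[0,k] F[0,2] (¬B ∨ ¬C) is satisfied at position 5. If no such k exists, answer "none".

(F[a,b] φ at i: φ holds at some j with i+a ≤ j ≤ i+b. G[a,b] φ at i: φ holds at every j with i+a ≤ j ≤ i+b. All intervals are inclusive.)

3

F[0,2] (¬B ∨ ¬C) must hold from j=5 onward; find where it first fails.
  j=5: holds
  j=6: holds
  j=7: holds
  j=8: holds
Holds through j=8; largest k = 3.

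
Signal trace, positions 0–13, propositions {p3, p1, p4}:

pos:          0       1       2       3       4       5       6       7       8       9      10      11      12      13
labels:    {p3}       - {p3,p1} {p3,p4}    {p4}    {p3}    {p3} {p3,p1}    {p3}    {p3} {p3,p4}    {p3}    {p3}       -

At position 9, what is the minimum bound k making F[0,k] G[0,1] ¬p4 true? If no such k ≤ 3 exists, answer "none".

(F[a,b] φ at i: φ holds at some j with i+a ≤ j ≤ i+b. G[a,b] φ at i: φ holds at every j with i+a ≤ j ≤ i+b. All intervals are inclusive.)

2

Scan j = 9,10,… for G[0,1] ¬p4:
  j=9: fails
  j=10: fails
  j=11: holds
First hit at j=11, so smallest k = 11-9 = 2.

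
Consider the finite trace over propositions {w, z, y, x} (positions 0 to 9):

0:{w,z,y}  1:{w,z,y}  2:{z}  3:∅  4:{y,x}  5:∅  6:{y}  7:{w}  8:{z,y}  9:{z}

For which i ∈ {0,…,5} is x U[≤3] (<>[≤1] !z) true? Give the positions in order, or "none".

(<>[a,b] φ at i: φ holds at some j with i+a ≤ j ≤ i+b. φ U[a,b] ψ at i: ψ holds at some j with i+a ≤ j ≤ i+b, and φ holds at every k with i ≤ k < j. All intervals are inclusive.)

2, 3, 4, 5

Evaluate at each i in [0,5]:
  i=0: ✗ (lhs fails at k=0 before rhs at j=2)
  i=1: ✗ (lhs fails at k=1 before rhs at j=2)
  i=2: ✓ (rhs at j=2)
  i=3: ✓ (rhs at j=3)
  i=4: ✓ (rhs at j=4)
  i=5: ✓ (rhs at j=5)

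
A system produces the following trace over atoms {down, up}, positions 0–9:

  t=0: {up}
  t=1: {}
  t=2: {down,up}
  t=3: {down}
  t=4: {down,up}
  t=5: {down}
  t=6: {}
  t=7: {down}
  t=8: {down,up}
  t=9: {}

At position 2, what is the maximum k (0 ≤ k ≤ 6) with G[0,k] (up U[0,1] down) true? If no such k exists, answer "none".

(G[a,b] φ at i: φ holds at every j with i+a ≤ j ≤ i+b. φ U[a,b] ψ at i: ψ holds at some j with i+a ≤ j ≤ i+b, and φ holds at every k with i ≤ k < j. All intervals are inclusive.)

(up U[0,1] down) must hold from j=2 onward; find where it first fails.
  j=2: holds
  j=3: holds
  j=4: holds
  j=5: holds
  j=6: fails
Holds on [2,5], so largest k = 3.

3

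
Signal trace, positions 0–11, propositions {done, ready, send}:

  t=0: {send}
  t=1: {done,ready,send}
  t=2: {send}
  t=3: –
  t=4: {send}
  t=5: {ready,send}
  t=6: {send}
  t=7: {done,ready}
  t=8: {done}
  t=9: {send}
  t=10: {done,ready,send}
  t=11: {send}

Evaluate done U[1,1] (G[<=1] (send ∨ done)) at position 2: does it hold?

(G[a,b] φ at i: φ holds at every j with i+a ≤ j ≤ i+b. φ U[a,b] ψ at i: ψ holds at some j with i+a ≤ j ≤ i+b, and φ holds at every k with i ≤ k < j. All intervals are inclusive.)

Does not hold

Need some j in [3,3] with G[<=1] (send ∨ done), and done at every k in [2,j-1].
  j=3: G[<=1] (send ∨ done) — fails at 3.
No j in the window works → until fails.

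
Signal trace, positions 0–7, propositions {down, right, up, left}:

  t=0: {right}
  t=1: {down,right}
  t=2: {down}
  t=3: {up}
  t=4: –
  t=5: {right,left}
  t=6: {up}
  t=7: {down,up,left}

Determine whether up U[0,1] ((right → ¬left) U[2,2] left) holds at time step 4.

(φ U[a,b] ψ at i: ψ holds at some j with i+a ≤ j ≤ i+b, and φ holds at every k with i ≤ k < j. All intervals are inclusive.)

Need some j in [4,5] with ((right → ¬left) U[2,2] left), and up at every k in [4,j-1].
  j=4: ((right → ¬left) U[2,2] left) — fails.
  j=5: ((right → ¬left) U[2,2] left) — fails.
No j in the window works → until fails.

Does not hold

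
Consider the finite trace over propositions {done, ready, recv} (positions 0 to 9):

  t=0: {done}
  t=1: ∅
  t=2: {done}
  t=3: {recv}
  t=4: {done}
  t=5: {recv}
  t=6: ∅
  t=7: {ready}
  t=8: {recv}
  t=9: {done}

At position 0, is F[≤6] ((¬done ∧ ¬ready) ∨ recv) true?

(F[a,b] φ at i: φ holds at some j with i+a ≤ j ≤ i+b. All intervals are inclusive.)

True

Check ((¬done ∧ ¬ready) ∨ recv) at each j in [0,6]:
  j=0: false
  j=1: true
  j=2: false
  j=3: true
  j=4: false
  j=5: true
  j=6: true
Found at j=1 → formula holds.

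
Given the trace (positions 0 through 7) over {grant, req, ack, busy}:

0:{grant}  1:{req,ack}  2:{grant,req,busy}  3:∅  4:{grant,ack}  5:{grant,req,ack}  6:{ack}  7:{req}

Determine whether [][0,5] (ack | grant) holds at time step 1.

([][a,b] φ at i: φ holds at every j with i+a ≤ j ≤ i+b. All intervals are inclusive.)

Check (ack | grant) at every j in [1,6]:
  j=1: true
  j=2: true
  j=3: false
  j=4: true
  j=5: true
  j=6: true
Fails at j=3 → formula fails.

No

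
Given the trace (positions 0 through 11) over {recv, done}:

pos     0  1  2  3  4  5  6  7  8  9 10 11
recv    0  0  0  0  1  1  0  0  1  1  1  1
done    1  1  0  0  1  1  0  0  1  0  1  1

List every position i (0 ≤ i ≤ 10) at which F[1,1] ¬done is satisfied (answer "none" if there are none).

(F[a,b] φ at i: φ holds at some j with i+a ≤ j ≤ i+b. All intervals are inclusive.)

Evaluate at each i in [0,10]:
  i=0: ✗ (none in [1,1])
  i=1: ✓ (witness j=2)
  i=2: ✓ (witness j=3)
  i=3: ✗ (none in [4,4])
  i=4: ✗ (none in [5,5])
  i=5: ✓ (witness j=6)
  i=6: ✓ (witness j=7)
  i=7: ✗ (none in [8,8])
  i=8: ✓ (witness j=9)
  i=9: ✗ (none in [10,10])
  i=10: ✗ (none in [11,11])

1, 2, 5, 6, 8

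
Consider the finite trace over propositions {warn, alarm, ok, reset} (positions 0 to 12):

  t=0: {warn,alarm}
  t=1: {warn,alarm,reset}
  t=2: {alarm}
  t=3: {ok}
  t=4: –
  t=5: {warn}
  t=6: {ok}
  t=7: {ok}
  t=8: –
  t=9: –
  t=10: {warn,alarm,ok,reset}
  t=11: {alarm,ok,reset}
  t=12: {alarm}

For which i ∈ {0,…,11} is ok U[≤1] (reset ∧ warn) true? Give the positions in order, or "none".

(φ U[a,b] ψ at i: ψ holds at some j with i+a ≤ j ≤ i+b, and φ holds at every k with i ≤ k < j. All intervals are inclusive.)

1, 10

Evaluate at each i in [0,11]:
  i=0: ✗ (lhs fails at k=0 before rhs at j=1)
  i=1: ✓ (rhs at j=1)
  i=2: ✗ (no rhs in [2,3])
  i=3: ✗ (no rhs in [3,4])
  i=4: ✗ (no rhs in [4,5])
  i=5: ✗ (no rhs in [5,6])
  i=6: ✗ (no rhs in [6,7])
  i=7: ✗ (no rhs in [7,8])
  i=8: ✗ (no rhs in [8,9])
  i=9: ✗ (lhs fails at k=9 before rhs at j=10)
  i=10: ✓ (rhs at j=10)
  i=11: ✗ (no rhs in [11,12])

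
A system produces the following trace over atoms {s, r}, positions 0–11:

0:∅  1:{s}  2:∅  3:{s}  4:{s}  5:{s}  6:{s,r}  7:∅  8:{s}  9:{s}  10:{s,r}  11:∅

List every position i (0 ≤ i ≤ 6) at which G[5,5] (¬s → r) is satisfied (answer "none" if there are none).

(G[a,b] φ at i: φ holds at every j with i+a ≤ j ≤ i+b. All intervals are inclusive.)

Evaluate at each i in [0,6]:
  i=0: ✓ (all of [5,5])
  i=1: ✓ (all of [6,6])
  i=2: ✗ (fails at j=7)
  i=3: ✓ (all of [8,8])
  i=4: ✓ (all of [9,9])
  i=5: ✓ (all of [10,10])
  i=6: ✗ (fails at j=11)

0, 1, 3, 4, 5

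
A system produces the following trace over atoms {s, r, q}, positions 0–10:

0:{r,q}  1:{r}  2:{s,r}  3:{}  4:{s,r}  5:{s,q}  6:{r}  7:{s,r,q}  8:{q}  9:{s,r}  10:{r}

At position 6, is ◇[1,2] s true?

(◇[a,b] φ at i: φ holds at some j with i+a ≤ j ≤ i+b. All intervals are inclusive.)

Holds

Check s at each j in [7,8]:
  j=7: true
  j=8: false
Found at j=7 → formula holds.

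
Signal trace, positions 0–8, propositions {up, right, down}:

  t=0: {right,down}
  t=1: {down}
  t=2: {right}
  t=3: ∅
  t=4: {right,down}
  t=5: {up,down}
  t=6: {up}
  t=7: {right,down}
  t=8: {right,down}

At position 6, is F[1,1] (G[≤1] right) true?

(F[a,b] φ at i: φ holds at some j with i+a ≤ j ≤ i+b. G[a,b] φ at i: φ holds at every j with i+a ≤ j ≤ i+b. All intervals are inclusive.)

Yes

Check G[≤1] right at each j in [7,7]:
  j=7: holds on [7,8]
Found at j=7 → formula holds.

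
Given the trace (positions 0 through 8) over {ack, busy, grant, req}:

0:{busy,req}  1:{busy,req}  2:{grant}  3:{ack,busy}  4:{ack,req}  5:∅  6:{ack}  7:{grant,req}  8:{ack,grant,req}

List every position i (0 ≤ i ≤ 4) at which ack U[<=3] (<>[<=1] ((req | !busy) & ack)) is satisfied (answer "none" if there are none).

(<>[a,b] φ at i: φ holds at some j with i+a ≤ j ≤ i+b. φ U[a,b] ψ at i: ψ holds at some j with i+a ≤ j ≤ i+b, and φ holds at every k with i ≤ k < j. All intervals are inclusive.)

3, 4

Evaluate at each i in [0,4]:
  i=0: ✗ (lhs fails at k=0 before rhs at j=3)
  i=1: ✗ (lhs fails at k=1 before rhs at j=3)
  i=2: ✗ (lhs fails at k=2 before rhs at j=3)
  i=3: ✓ (rhs at j=3)
  i=4: ✓ (rhs at j=4)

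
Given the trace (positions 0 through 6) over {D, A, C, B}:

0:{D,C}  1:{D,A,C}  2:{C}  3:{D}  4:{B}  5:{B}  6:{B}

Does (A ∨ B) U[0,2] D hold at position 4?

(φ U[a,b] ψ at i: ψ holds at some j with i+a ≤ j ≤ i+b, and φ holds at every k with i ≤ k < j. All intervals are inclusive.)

Need some j in [4,6] with D, and (A ∨ B) at every k in [4,j-1].
  j=4: D false.
  j=5: D false.
  j=6: D false.
No j in the window works → until fails.

False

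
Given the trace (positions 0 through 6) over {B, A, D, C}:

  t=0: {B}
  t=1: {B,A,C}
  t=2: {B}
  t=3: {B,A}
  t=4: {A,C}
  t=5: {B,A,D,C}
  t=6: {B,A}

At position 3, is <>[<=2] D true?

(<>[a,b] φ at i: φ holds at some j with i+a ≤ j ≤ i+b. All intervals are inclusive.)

Check D at each j in [3,5]:
  j=3: false
  j=4: false
  j=5: true
Found at j=5 → formula holds.

True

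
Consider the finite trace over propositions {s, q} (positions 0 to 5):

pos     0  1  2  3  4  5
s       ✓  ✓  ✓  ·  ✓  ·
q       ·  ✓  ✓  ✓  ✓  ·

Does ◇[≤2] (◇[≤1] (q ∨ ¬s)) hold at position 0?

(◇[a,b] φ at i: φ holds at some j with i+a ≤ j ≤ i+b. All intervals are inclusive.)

Check ◇[≤1] (q ∨ ¬s) at each j in [0,2]:
  j=0: holds (witness at 1)
  j=1: holds (witness at 1)
  j=2: holds (witness at 2)
Found at j=0 → formula holds.

Yes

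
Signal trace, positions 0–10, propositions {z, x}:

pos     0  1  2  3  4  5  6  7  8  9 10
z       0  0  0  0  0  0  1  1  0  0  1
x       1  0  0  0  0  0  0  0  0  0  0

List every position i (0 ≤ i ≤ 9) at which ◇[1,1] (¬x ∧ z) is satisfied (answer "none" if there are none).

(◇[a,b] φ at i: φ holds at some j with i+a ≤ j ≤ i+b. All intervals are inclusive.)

5, 6, 9

Evaluate at each i in [0,9]:
  i=0: ✗ (none in [1,1])
  i=1: ✗ (none in [2,2])
  i=2: ✗ (none in [3,3])
  i=3: ✗ (none in [4,4])
  i=4: ✗ (none in [5,5])
  i=5: ✓ (witness j=6)
  i=6: ✓ (witness j=7)
  i=7: ✗ (none in [8,8])
  i=8: ✗ (none in [9,9])
  i=9: ✓ (witness j=10)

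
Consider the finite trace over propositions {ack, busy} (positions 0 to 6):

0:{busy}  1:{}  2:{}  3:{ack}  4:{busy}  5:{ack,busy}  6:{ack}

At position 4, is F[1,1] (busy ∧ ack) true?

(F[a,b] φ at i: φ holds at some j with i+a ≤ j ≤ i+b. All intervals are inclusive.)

Check (busy ∧ ack) at each j in [5,5]:
  j=5: true
Found at j=5 → formula holds.

Yes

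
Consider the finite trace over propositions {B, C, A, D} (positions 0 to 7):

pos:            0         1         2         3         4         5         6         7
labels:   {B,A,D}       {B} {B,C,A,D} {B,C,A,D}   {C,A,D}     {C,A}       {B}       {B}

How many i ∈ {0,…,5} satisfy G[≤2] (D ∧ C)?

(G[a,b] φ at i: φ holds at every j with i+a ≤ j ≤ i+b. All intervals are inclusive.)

Evaluate at each i in [0,5]:
  i=0: ✗ (fails at j=0)
  i=1: ✗ (fails at j=1)
  i=2: ✓ (all of [2,4])
  i=3: ✗ (fails at j=5)
  i=4: ✗ (fails at j=5)
  i=5: ✗ (fails at j=5)
Positions where it holds: {2} → 1.

1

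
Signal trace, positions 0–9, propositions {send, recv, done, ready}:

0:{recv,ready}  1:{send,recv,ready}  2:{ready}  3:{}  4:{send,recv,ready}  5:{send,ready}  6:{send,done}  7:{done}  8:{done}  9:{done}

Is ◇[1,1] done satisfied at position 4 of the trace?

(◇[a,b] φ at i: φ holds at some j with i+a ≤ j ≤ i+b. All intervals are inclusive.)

Check done at each j in [5,5]:
  j=5: false
No position in the window satisfies it → formula fails.

No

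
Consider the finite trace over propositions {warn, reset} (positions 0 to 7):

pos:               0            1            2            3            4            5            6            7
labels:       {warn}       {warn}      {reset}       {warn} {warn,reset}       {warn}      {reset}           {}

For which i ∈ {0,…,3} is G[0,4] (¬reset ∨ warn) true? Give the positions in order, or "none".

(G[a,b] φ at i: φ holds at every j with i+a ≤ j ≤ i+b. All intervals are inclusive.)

Evaluate at each i in [0,3]:
  i=0: ✗ (fails at j=2)
  i=1: ✗ (fails at j=2)
  i=2: ✗ (fails at j=2)
  i=3: ✗ (fails at j=6)

none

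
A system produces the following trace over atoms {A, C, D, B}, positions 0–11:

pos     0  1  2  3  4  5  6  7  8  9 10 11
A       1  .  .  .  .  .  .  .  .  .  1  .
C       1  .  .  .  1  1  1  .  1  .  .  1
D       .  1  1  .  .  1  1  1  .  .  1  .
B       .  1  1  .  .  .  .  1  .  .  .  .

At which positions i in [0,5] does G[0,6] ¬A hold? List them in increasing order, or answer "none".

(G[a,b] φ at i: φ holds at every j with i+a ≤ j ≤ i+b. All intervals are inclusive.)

1, 2, 3

Evaluate at each i in [0,5]:
  i=0: ✗ (fails at j=0)
  i=1: ✓ (all of [1,7])
  i=2: ✓ (all of [2,8])
  i=3: ✓ (all of [3,9])
  i=4: ✗ (fails at j=10)
  i=5: ✗ (fails at j=10)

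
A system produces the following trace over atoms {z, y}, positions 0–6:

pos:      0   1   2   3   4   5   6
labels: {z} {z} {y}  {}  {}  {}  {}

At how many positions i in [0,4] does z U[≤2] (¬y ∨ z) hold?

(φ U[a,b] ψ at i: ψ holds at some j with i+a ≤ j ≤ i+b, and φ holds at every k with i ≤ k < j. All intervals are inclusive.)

Evaluate at each i in [0,4]:
  i=0: ✓ (rhs at j=0)
  i=1: ✓ (rhs at j=1)
  i=2: ✗ (lhs fails at k=2 before rhs at j=3)
  i=3: ✓ (rhs at j=3)
  i=4: ✓ (rhs at j=4)
Positions where it holds: {0, 1, 3, 4} → 4.

4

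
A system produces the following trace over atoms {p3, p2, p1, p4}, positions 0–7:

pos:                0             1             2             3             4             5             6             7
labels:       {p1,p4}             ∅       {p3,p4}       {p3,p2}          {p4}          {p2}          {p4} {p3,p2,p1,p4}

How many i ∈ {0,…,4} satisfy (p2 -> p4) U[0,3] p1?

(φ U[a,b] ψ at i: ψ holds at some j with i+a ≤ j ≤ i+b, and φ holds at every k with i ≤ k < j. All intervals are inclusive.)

Evaluate at each i in [0,4]:
  i=0: ✓ (rhs at j=0)
  i=1: ✗ (no rhs in [1,4])
  i=2: ✗ (no rhs in [2,5])
  i=3: ✗ (no rhs in [3,6])
  i=4: ✗ (lhs fails at k=5 before rhs at j=7)
Positions where it holds: {0} → 1.

1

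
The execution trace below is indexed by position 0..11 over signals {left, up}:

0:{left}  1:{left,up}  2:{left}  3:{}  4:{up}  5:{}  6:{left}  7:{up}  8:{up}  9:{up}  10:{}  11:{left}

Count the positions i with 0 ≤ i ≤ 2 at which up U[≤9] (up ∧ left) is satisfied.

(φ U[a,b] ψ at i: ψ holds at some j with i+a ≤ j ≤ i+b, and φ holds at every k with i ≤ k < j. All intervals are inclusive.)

Evaluate at each i in [0,2]:
  i=0: ✗ (lhs fails at k=0 before rhs at j=1)
  i=1: ✓ (rhs at j=1)
  i=2: ✗ (no rhs in [2,11])
Positions where it holds: {1} → 1.

1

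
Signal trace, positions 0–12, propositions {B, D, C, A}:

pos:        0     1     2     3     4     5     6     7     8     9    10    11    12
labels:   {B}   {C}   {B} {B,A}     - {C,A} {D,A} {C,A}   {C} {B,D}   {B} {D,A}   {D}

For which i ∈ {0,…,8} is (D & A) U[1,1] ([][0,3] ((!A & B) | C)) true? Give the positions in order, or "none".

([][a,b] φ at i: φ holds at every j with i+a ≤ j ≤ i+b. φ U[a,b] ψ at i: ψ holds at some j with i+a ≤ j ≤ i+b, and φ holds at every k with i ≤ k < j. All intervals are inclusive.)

Evaluate at each i in [0,8]:
  i=0: ✗ (no rhs in [1,1])
  i=1: ✗ (no rhs in [2,2])
  i=2: ✗ (no rhs in [3,3])
  i=3: ✗ (no rhs in [4,4])
  i=4: ✗ (no rhs in [5,5])
  i=5: ✗ (no rhs in [6,6])
  i=6: ✓ (rhs at j=7; lhs holds on [6,6])
  i=7: ✗ (no rhs in [8,8])
  i=8: ✗ (no rhs in [9,9])

6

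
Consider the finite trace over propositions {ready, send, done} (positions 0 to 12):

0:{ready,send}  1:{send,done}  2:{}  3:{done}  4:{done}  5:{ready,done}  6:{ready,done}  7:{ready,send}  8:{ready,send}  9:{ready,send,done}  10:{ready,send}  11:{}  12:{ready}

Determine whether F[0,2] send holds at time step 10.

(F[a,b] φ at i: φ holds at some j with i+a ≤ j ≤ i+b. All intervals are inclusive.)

Check send at each j in [10,12]:
  j=10: true
  j=11: false
  j=12: false
Found at j=10 → formula holds.

True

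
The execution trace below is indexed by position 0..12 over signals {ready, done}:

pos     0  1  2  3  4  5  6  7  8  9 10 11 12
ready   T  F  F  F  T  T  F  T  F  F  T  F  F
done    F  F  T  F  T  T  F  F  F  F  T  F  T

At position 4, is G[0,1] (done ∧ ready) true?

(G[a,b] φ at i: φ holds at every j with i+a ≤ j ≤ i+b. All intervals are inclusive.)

True

Check (done ∧ ready) at every j in [4,5]:
  j=4: true
  j=5: true
All positions satisfy it → formula holds.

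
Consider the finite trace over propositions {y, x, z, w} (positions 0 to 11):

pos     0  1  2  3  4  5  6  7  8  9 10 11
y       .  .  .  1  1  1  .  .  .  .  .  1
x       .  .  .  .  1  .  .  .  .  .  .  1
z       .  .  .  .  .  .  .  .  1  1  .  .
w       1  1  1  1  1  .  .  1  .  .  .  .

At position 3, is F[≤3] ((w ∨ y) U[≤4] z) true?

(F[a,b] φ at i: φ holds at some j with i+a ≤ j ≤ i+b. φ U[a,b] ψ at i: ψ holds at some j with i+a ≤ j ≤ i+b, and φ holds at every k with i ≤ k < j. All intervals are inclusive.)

False

Check ((w ∨ y) U[≤4] z) at each j in [3,6]:
  j=3: fails
  j=4: fails
  j=5: fails
  j=6: fails
No position in the window satisfies it → formula fails.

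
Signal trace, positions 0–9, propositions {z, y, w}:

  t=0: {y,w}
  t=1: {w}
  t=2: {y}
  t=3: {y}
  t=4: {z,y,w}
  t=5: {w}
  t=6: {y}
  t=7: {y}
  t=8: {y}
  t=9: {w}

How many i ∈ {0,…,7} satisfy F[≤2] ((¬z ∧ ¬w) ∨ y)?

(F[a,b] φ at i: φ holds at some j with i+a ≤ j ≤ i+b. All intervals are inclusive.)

Evaluate at each i in [0,7]:
  i=0: ✓ (witness j=0)
  i=1: ✓ (witness j=2)
  i=2: ✓ (witness j=2)
  i=3: ✓ (witness j=3)
  i=4: ✓ (witness j=4)
  i=5: ✓ (witness j=6)
  i=6: ✓ (witness j=6)
  i=7: ✓ (witness j=7)
Positions where it holds: {0, 1, 2, 3, 4, 5, 6, 7} → 8.

8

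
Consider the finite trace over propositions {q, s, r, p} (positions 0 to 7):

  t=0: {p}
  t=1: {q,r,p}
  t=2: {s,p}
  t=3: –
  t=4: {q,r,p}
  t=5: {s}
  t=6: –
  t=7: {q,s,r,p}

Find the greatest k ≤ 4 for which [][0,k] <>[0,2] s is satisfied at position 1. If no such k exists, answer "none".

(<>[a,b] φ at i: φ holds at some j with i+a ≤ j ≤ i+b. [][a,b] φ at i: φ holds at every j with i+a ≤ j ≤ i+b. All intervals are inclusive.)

<>[0,2] s must hold from j=1 onward; find where it first fails.
  j=1: holds
  j=2: holds
  j=3: holds
  j=4: holds
  j=5: holds
Holds through j=5; largest k = 4.

4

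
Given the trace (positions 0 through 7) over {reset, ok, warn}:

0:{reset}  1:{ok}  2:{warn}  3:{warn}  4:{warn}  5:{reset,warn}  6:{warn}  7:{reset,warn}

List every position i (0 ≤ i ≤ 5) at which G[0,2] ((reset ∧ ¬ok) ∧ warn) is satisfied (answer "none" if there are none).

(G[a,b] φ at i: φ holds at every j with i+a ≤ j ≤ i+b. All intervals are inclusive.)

none

Evaluate at each i in [0,5]:
  i=0: ✗ (fails at j=0)
  i=1: ✗ (fails at j=1)
  i=2: ✗ (fails at j=2)
  i=3: ✗ (fails at j=3)
  i=4: ✗ (fails at j=4)
  i=5: ✗ (fails at j=6)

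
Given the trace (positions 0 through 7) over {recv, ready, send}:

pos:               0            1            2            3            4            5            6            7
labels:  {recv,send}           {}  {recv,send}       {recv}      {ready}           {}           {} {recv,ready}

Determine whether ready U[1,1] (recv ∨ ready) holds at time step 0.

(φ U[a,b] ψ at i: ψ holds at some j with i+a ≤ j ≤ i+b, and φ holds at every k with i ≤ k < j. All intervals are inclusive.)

Need some j in [1,1] with (recv ∨ ready), and ready at every k in [0,j-1].
  j=1: (recv ∨ ready) false.
No j in the window works → until fails.

No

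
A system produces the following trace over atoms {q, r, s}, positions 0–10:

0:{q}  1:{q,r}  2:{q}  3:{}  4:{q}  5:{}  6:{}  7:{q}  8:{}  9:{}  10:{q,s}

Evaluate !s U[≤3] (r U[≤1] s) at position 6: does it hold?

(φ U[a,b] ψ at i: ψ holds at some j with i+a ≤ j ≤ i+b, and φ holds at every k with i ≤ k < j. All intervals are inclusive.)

Does not hold

Need some j in [6,9] with (r U[≤1] s), and !s at every k in [6,j-1].
  j=6: (r U[≤1] s) — fails.
  j=7: (r U[≤1] s) — fails.
  j=8: (r U[≤1] s) — fails.
  j=9: (r U[≤1] s) — fails.
No j in the window works → until fails.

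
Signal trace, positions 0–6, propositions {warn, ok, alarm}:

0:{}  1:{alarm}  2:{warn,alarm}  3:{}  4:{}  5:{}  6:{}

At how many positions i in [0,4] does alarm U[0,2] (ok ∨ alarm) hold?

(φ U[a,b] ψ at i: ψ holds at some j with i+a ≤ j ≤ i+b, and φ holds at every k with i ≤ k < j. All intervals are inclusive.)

2

Evaluate at each i in [0,4]:
  i=0: ✗ (lhs fails at k=0 before rhs at j=1)
  i=1: ✓ (rhs at j=1)
  i=2: ✓ (rhs at j=2)
  i=3: ✗ (no rhs in [3,5])
  i=4: ✗ (no rhs in [4,6])
Positions where it holds: {1, 2} → 2.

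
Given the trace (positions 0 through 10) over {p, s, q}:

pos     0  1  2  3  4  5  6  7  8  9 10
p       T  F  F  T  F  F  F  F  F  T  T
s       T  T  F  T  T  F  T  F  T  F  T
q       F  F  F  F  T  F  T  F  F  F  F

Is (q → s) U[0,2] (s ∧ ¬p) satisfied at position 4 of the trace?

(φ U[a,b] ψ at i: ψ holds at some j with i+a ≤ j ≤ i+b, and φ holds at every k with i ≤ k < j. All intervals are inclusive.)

True

Need some j in [4,6] with (s ∧ ¬p), and (q → s) at every k in [4,j-1].
  j=4: (s ∧ ¬p) holds; no prefix to check → satisfied.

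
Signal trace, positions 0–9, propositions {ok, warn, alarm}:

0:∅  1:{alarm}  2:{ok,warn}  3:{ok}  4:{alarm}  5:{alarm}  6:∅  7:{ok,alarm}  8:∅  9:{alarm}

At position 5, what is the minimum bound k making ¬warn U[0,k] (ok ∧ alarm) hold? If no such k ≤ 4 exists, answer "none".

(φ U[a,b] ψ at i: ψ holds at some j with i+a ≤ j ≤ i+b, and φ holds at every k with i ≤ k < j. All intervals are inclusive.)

Need earliest j ≥ 5 with (ok ∧ alarm), and ¬warn at every k in [5,j-1].
  j=5: rhs fails.
  j=6: rhs fails.
  j=7: rhs holds; lhs holds on [5,6]. k = 2.

2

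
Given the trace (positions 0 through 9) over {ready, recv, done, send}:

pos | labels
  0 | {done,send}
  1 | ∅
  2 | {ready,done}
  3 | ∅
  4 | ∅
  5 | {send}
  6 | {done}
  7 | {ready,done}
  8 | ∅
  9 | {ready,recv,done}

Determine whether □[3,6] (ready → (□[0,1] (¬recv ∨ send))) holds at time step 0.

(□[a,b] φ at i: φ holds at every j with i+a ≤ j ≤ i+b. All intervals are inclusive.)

Yes

Check (ready → (□[0,1] (¬recv ∨ send))) at every j in [3,6]:
  j=3: antecedent false → ✓
  j=4: antecedent false → ✓
  j=5: antecedent false → ✓
  j=6: antecedent false → ✓
All positions satisfy it → formula holds.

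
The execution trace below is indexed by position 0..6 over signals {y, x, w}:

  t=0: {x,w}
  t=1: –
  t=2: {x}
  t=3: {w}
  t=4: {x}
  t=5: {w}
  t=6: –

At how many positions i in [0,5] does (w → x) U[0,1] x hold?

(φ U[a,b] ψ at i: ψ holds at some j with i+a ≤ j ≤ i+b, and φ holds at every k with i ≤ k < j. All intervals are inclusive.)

4

Evaluate at each i in [0,5]:
  i=0: ✓ (rhs at j=0)
  i=1: ✓ (rhs at j=2; lhs holds on [1,1])
  i=2: ✓ (rhs at j=2)
  i=3: ✗ (lhs fails at k=3 before rhs at j=4)
  i=4: ✓ (rhs at j=4)
  i=5: ✗ (no rhs in [5,6])
Positions where it holds: {0, 1, 2, 4} → 4.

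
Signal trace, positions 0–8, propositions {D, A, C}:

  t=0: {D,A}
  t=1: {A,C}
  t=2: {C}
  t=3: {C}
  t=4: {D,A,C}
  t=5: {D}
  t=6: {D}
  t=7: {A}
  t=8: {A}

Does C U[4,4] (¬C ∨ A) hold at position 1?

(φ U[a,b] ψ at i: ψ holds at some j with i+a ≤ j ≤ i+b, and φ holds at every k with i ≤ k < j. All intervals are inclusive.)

Need some j in [5,5] with (¬C ∨ A), and C at every k in [1,j-1].
  j=5: (¬C ∨ A) holds; C holds at every k in [1,4] → satisfied.

Holds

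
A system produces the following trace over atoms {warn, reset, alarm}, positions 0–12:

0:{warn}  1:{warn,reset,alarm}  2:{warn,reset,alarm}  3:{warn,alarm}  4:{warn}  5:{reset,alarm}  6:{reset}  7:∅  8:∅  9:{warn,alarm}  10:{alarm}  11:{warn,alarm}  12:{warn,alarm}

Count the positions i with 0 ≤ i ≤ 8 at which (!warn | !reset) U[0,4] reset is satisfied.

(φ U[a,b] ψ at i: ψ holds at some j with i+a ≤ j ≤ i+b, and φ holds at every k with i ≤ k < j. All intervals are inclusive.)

Evaluate at each i in [0,8]:
  i=0: ✓ (rhs at j=1; lhs holds on [0,0])
  i=1: ✓ (rhs at j=1)
  i=2: ✓ (rhs at j=2)
  i=3: ✓ (rhs at j=5; lhs holds on [3,4])
  i=4: ✓ (rhs at j=5; lhs holds on [4,4])
  i=5: ✓ (rhs at j=5)
  i=6: ✓ (rhs at j=6)
  i=7: ✗ (no rhs in [7,11])
  i=8: ✗ (no rhs in [8,12])
Positions where it holds: {0, 1, 2, 3, 4, 5, 6} → 7.

7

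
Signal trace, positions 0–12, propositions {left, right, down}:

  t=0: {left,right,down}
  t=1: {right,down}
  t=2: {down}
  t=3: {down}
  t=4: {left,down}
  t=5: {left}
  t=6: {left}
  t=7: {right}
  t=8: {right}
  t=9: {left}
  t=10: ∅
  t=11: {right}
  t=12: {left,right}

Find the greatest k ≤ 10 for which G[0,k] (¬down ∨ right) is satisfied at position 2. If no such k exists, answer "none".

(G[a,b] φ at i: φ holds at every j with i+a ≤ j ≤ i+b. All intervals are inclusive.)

none

(¬down ∨ right) must hold from j=2 onward; find where it first fails.
  j=2: fails → no k works.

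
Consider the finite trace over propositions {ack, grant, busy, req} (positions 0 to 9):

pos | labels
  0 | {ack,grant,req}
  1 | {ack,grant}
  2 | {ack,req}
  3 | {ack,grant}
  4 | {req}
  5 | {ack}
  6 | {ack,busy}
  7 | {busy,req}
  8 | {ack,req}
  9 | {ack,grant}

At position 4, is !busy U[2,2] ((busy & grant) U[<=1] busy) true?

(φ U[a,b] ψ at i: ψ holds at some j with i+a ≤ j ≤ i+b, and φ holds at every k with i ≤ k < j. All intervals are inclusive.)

True

Need some j in [6,6] with ((busy & grant) U[<=1] busy), and !busy at every k in [4,j-1].
  j=6: ((busy & grant) U[<=1] busy) holds; !busy holds at every k in [4,5] → satisfied.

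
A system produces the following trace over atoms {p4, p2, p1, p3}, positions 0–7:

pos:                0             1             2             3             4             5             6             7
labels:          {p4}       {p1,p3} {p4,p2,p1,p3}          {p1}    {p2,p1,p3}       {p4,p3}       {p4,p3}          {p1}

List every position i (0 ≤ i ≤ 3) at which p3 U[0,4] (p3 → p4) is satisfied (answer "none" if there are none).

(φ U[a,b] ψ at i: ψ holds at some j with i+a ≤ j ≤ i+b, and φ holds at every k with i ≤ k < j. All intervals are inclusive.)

0, 1, 2, 3

Evaluate at each i in [0,3]:
  i=0: ✓ (rhs at j=0)
  i=1: ✓ (rhs at j=2; lhs holds on [1,1])
  i=2: ✓ (rhs at j=2)
  i=3: ✓ (rhs at j=3)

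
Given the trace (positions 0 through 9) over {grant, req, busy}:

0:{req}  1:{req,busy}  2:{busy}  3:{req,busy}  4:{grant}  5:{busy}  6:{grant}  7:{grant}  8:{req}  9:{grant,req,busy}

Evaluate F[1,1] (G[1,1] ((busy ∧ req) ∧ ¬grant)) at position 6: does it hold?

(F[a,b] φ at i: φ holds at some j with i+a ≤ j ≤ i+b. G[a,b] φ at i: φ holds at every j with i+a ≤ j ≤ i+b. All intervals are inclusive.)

False

Check G[1,1] ((busy ∧ req) ∧ ¬grant) at each j in [7,7]:
  j=7: fails at 8
No position in the window satisfies it → formula fails.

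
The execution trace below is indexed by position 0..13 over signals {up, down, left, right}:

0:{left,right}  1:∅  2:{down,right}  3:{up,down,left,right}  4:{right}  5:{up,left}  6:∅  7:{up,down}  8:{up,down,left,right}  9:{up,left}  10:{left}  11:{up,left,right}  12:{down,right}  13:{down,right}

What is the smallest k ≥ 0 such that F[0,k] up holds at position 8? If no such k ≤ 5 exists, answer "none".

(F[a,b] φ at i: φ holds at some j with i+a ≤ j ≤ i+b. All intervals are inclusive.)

0

Scan j = 8,9,… for up:
  j=8: holds
First hit at j=8, so smallest k = 8-8 = 0.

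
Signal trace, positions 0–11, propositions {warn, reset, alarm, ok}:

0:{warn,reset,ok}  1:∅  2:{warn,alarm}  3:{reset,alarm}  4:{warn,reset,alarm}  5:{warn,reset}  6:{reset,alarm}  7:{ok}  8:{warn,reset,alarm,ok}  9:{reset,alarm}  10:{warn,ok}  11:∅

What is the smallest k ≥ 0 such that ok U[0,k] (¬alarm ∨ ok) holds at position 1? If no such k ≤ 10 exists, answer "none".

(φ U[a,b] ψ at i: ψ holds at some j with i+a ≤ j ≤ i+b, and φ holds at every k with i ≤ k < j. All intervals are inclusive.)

Need earliest j ≥ 1 with (¬alarm ∨ ok), and ok at every k in [1,j-1].
  j=1: rhs holds (empty prefix). k = 0.

0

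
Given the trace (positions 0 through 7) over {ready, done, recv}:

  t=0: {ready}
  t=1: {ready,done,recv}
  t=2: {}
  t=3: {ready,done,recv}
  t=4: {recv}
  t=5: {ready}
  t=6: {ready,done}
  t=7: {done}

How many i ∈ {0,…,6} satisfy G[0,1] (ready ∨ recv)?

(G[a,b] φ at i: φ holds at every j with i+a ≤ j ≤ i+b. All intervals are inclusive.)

4

Evaluate at each i in [0,6]:
  i=0: ✓ (all of [0,1])
  i=1: ✗ (fails at j=2)
  i=2: ✗ (fails at j=2)
  i=3: ✓ (all of [3,4])
  i=4: ✓ (all of [4,5])
  i=5: ✓ (all of [5,6])
  i=6: ✗ (fails at j=7)
Positions where it holds: {0, 3, 4, 5} → 4.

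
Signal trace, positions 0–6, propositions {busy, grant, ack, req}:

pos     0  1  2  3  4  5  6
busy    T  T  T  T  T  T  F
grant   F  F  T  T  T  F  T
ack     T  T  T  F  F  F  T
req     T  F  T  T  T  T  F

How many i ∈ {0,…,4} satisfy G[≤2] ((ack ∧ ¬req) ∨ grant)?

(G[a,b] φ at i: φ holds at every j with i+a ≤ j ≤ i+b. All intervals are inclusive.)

2

Evaluate at each i in [0,4]:
  i=0: ✗ (fails at j=0)
  i=1: ✓ (all of [1,3])
  i=2: ✓ (all of [2,4])
  i=3: ✗ (fails at j=5)
  i=4: ✗ (fails at j=5)
Positions where it holds: {1, 2} → 2.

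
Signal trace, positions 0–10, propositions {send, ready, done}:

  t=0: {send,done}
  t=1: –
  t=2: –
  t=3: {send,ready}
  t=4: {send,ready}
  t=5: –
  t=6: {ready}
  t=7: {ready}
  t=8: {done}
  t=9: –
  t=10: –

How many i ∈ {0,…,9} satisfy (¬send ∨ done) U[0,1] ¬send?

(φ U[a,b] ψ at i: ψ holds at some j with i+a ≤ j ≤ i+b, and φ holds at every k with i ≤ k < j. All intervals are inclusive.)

8

Evaluate at each i in [0,9]:
  i=0: ✓ (rhs at j=1; lhs holds on [0,0])
  i=1: ✓ (rhs at j=1)
  i=2: ✓ (rhs at j=2)
  i=3: ✗ (no rhs in [3,4])
  i=4: ✗ (lhs fails at k=4 before rhs at j=5)
  i=5: ✓ (rhs at j=5)
  i=6: ✓ (rhs at j=6)
  i=7: ✓ (rhs at j=7)
  i=8: ✓ (rhs at j=8)
  i=9: ✓ (rhs at j=9)
Positions where it holds: {0, 1, 2, 5, 6, 7, 8, 9} → 8.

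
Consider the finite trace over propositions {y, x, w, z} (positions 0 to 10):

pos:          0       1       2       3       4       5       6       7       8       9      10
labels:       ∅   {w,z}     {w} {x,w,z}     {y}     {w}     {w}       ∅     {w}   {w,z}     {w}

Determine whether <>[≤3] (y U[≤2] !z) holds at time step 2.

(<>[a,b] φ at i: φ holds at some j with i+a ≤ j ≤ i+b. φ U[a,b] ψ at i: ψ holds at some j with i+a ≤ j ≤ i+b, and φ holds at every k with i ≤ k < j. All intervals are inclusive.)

Yes

Check (y U[≤2] !z) at each j in [2,5]:
  j=2: holds
  j=3: fails
  j=4: holds
  j=5: holds
Found at j=2 → formula holds.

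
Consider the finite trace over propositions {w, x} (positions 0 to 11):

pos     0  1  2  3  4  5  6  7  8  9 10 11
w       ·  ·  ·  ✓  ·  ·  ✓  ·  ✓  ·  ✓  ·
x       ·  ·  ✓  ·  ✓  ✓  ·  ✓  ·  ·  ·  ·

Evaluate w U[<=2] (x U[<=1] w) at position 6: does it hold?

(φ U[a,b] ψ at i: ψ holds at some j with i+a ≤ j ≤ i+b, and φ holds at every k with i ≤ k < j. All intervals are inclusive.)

Need some j in [6,8] with (x U[<=1] w), and w at every k in [6,j-1].
  j=6: (x U[<=1] w) holds; no prefix to check → satisfied.

True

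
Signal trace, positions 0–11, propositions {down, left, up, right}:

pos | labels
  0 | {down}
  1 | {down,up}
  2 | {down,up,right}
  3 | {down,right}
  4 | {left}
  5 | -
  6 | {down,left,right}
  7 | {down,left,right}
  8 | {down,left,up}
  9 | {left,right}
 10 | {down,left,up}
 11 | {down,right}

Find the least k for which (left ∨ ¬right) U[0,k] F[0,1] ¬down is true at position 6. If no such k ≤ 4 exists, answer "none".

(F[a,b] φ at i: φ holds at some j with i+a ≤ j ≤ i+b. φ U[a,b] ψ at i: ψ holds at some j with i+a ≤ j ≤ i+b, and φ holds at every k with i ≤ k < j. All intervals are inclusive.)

2

Need earliest j ≥ 6 with F[0,1] ¬down, and (left ∨ ¬right) at every k in [6,j-1].
  j=6: rhs fails.
  j=7: rhs fails.
  j=8: rhs holds; lhs holds on [6,7]. k = 2.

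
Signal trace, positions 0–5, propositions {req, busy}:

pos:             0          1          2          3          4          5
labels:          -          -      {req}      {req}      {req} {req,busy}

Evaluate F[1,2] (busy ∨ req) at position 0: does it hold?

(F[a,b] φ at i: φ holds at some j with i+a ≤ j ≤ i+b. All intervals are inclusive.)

Yes

Check (busy ∨ req) at each j in [1,2]:
  j=1: false
  j=2: true
Found at j=2 → formula holds.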